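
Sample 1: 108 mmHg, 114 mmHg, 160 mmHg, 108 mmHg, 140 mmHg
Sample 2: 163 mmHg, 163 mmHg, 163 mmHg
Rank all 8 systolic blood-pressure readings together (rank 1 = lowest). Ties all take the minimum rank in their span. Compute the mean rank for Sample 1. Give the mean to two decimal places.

2.80

Sorted (ascending): 108, 108, 114, 140, 160, 163, 163, 163
The 2 values of 108 occupy positions 1–2 → each gets rank 1.
The 3 values of 163 occupy positions 6–8 → each gets rank 6.
Sample 1 values → pooled ranks: 108→1, 114→3, 160→5, 108→1, 140→4
Mean rank = (1 + 3 + 5 + 1 + 4) / 5 = 2.80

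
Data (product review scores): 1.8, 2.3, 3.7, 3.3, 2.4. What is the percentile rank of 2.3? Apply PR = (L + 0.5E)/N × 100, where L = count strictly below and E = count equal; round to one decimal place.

30.0

N = 5.
Strictly below 2.3: 1. Equal to 2.3: 1.
PR = (1 + 0.5·1)/5 × 100 = 30.0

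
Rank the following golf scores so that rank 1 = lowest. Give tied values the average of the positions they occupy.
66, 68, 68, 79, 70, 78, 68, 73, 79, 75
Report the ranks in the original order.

1, 3, 3, 9.5, 5, 8, 3, 6, 9.5, 7

Sorted (ascending): 66, 68, 68, 68, 70, 73, 75, 78, 79, 79
The 3 values of 68 occupy positions 2–4 → average rank 3.
The 2 values of 79 occupy positions 9–10 → average rank (9+10)/2 = 9.5.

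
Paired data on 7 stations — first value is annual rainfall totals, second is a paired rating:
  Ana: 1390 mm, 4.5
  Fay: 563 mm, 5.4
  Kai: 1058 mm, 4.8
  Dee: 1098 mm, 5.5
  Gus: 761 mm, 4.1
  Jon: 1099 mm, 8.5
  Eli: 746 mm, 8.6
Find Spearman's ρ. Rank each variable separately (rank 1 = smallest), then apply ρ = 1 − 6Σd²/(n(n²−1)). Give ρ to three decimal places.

Ranks of variable 1: 7, 1, 4, 5, 3, 6, 2
Ranks of variable 2: 2, 4, 3, 5, 1, 6, 7
d = r₁ − r₂: 5, -3, 1, 0, 2, 0, -5
d²: 25, 9, 1, 0, 4, 0, 25; Σd² = 64
ρ = 1 − 6·64/(7·48) = 1 − 384/336 = -0.143

-0.143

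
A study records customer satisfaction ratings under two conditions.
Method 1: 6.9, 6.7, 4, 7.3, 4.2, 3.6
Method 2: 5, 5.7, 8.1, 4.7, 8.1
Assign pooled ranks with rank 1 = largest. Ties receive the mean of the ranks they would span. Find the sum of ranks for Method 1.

Sorted (descending): 8.1, 8.1, 7.3, 6.9, 6.7, 5.7, 5, 4.7, 4.2, 4, 3.6
The 2 values of 8.1 occupy positions 1–2 → average rank (1+2)/2 = 1.5.
Method 1 values → pooled ranks: 6.9→4, 6.7→5, 4→10, 7.3→3, 4.2→9, 3.6→11
Rank sum = 4 + 5 + 10 + 3 + 9 + 11 = 42

42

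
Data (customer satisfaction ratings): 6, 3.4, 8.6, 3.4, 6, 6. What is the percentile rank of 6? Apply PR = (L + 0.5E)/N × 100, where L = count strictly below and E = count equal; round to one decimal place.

58.3

N = 6.
Strictly below 6: 2. Equal to 6: 3.
PR = (2 + 0.5·3)/6 × 100 = 58.3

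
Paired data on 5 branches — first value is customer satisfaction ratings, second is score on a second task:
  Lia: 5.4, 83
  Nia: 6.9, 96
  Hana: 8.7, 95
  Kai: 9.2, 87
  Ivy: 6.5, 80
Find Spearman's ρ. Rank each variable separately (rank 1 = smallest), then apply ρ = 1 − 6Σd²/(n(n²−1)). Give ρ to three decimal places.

Ranks of variable 1: 1, 3, 4, 5, 2
Ranks of variable 2: 2, 5, 4, 3, 1
d = r₁ − r₂: -1, -2, 0, 2, 1
d²: 1, 4, 0, 4, 1; Σd² = 10
ρ = 1 − 6·10/(5·24) = 1 − 60/120 = 0.500

0.500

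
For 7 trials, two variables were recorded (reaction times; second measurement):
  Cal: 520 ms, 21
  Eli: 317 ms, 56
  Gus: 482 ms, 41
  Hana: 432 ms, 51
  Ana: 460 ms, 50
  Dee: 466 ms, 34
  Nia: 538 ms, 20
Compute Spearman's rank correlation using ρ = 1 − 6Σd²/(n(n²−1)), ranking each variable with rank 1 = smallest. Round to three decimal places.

Ranks of variable 1: 6, 1, 5, 2, 3, 4, 7
Ranks of variable 2: 2, 7, 4, 6, 5, 3, 1
d = r₁ − r₂: 4, -6, 1, -4, -2, 1, 6
d²: 16, 36, 1, 16, 4, 1, 36; Σd² = 110
ρ = 1 − 6·110/(7·48) = 1 − 660/336 = -0.964

-0.964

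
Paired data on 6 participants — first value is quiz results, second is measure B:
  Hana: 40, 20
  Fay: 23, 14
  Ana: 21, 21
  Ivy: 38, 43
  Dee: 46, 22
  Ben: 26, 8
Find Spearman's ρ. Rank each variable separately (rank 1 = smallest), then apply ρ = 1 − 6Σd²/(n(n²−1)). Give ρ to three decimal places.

Ranks of variable 1: 5, 2, 1, 4, 6, 3
Ranks of variable 2: 3, 2, 4, 6, 5, 1
d = r₁ − r₂: 2, 0, -3, -2, 1, 2
d²: 4, 0, 9, 4, 1, 4; Σd² = 22
ρ = 1 − 6·22/(6·35) = 1 − 132/210 = 0.371

0.371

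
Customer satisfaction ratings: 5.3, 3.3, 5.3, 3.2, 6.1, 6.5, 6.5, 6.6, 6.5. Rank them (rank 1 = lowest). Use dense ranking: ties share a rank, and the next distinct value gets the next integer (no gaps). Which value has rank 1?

Sorted (ascending): 3.2, 3.3, 5.3, 5.3, 6.1, 6.5, 6.5, 6.5, 6.6
The 2 values of 5.3 share dense rank 3.
The 3 values of 6.5 share dense rank 5.
Remaining distinct values take the next consecutive integers.
Rank 1 → value 3.2.

3.2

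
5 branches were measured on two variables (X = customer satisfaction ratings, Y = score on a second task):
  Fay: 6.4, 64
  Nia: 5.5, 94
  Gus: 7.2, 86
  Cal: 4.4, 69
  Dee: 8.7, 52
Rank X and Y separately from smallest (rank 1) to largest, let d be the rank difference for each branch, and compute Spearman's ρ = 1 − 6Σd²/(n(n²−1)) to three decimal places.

Ranks of variable 1: 3, 2, 4, 1, 5
Ranks of variable 2: 2, 5, 4, 3, 1
d = r₁ − r₂: 1, -3, 0, -2, 4
d²: 1, 9, 0, 4, 16; Σd² = 30
ρ = 1 − 6·30/(5·24) = 1 − 180/120 = -0.500

-0.500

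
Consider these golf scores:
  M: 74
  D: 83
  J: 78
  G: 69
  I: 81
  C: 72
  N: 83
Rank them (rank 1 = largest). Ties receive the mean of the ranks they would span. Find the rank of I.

Sorted (descending): 83, 83, 81, 78, 74, 72, 69
The 2 values of 83 occupy positions 1–2 → average rank (1+2)/2 = 1.5.
I has value 81 → rank 3.

3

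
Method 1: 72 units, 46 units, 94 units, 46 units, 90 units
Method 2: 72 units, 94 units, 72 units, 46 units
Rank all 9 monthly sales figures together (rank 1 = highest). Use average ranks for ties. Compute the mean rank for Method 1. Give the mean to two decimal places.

5.10

Sorted (descending): 94, 94, 90, 72, 72, 72, 46, 46, 46
The 2 values of 94 occupy positions 1–2 → average rank (1+2)/2 = 1.5.
The 3 values of 72 occupy positions 4–6 → average rank 5.
The 3 values of 46 occupy positions 7–9 → average rank 8.
Method 1 values → pooled ranks: 72→5, 46→8, 94→1.5, 46→8, 90→3
Mean rank = (5 + 8 + 1.5 + 8 + 3) / 5 = 5.10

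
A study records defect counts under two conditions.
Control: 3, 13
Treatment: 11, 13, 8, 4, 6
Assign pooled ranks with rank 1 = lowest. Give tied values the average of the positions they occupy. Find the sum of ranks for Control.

7.5

Sorted (ascending): 3, 4, 6, 8, 11, 13, 13
The 2 values of 13 occupy positions 6–7 → average rank (6+7)/2 = 6.5.
Control values → pooled ranks: 3→1, 13→6.5
Rank sum = 1 + 6.5 = 7.5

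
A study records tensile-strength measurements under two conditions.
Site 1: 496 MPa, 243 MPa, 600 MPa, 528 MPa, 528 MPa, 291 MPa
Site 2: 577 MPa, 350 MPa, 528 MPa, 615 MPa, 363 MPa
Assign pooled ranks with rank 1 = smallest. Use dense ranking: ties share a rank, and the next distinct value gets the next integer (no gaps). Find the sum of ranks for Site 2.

29

Sorted (ascending): 243, 291, 350, 363, 496, 528, 528, 528, 577, 600, 615
The 3 values of 528 share dense rank 6.
Remaining distinct values take the next consecutive integers.
Site 2 values → pooled ranks: 577→7, 350→3, 528→6, 615→9, 363→4
Rank sum = 7 + 3 + 6 + 9 + 4 = 29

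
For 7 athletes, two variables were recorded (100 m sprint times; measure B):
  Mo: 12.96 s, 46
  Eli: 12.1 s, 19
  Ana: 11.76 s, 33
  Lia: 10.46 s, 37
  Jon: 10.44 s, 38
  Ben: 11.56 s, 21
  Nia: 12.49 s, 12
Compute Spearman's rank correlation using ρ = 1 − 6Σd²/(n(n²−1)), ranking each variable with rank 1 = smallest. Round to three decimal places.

Ranks of variable 1: 7, 5, 4, 2, 1, 3, 6
Ranks of variable 2: 7, 2, 4, 5, 6, 3, 1
d = r₁ − r₂: 0, 3, 0, -3, -5, 0, 5
d²: 0, 9, 0, 9, 25, 0, 25; Σd² = 68
ρ = 1 − 6·68/(7·48) = 1 − 408/336 = -0.214

-0.214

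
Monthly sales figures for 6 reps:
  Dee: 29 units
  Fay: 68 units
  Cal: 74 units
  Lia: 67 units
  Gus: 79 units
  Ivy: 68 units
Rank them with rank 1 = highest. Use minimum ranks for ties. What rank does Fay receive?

Sorted (descending): 79, 74, 68, 68, 67, 29
The 2 values of 68 occupy positions 3–4 → each gets rank 3.
Fay has value 68 units → rank 3.

3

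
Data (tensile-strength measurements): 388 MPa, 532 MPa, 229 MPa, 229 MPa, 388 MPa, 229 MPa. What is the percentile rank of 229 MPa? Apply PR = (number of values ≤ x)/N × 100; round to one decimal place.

N = 6.
Strictly below 229: 0. Equal to 229: 3.
PR = 3/6 × 100 = 50.0

50.0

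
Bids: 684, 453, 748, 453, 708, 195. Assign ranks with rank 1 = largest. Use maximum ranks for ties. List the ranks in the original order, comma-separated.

Sorted (descending): 748, 708, 684, 453, 453, 195
The 2 values of 453 occupy positions 4–5 → each gets rank 5.

3, 5, 1, 5, 2, 6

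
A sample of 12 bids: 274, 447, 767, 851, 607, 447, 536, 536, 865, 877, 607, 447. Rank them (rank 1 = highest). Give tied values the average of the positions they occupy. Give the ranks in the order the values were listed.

12, 10, 4, 3, 5.5, 10, 7.5, 7.5, 2, 1, 5.5, 10

Sorted (descending): 877, 865, 851, 767, 607, 607, 536, 536, 447, 447, 447, 274
The 2 values of 607 occupy positions 5–6 → average rank (5+6)/2 = 5.5.
The 2 values of 536 occupy positions 7–8 → average rank (7+8)/2 = 7.5.
The 3 values of 447 occupy positions 9–11 → average rank 10.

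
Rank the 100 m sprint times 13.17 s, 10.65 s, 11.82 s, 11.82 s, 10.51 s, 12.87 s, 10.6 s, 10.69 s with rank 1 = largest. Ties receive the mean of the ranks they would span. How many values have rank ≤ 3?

Sorted (descending): 13.17, 12.87, 11.82, 11.82, 10.69, 10.65, 10.6, 10.51
The 2 values of 11.82 occupy positions 3–4 → average rank (3+4)/2 = 3.5.
Ranks ≤ 3: {1, 2} → 2 values.

2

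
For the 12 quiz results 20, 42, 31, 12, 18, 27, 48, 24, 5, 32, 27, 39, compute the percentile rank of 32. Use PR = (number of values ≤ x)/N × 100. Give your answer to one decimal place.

N = 12.
Strictly below 32: 8. Equal to 32: 1.
PR = 9/12 × 100 = 75.0

75.0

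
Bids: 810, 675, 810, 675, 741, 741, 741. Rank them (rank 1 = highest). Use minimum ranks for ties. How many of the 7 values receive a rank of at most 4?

Sorted (descending): 810, 810, 741, 741, 741, 675, 675
The 2 values of 810 occupy positions 1–2 → each gets rank 1.
The 3 values of 741 occupy positions 3–5 → each gets rank 3.
The 2 values of 675 occupy positions 6–7 → each gets rank 6.
Ranks ≤ 4: {1, 1, 3, 3, 3} → 5 values.

5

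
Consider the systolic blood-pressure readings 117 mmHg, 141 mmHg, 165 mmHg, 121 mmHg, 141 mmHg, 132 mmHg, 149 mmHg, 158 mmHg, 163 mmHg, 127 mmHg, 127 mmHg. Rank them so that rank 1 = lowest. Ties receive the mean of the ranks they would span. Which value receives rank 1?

Sorted (ascending): 117, 121, 127, 127, 132, 141, 141, 149, 158, 163, 165
The 2 values of 127 occupy positions 3–4 → average rank (3+4)/2 = 3.5.
The 2 values of 141 occupy positions 6–7 → average rank (6+7)/2 = 6.5.
Rank 1 → value 117.

117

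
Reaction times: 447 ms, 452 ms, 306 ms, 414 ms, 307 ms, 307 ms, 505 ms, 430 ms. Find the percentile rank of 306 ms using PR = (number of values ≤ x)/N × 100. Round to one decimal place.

N = 8.
Strictly below 306: 0. Equal to 306: 1.
PR = 1/8 × 100 = 12.5

12.5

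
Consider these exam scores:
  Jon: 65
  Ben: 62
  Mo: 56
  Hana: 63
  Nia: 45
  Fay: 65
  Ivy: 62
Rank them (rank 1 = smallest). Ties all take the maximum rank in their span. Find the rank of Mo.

2

Sorted (ascending): 45, 56, 62, 62, 63, 65, 65
The 2 values of 62 occupy positions 3–4 → each gets rank 4.
The 2 values of 65 occupy positions 6–7 → each gets rank 7.
Mo has value 56 → rank 2.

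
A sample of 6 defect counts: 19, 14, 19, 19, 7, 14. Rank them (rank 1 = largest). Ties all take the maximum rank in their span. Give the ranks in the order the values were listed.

Sorted (descending): 19, 19, 19, 14, 14, 7
The 3 values of 19 occupy positions 1–3 → each gets rank 3.
The 2 values of 14 occupy positions 4–5 → each gets rank 5.

3, 5, 3, 3, 6, 5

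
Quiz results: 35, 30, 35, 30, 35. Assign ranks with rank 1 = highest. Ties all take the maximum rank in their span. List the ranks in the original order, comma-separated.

Sorted (descending): 35, 35, 35, 30, 30
The 3 values of 35 occupy positions 1–3 → each gets rank 3.
The 2 values of 30 occupy positions 4–5 → each gets rank 5.

3, 5, 3, 5, 3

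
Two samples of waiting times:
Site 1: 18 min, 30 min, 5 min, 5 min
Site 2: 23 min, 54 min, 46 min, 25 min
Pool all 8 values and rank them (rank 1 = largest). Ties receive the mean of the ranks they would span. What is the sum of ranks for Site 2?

Sorted (descending): 54, 46, 30, 25, 23, 18, 5, 5
The 2 values of 5 occupy positions 7–8 → average rank (7+8)/2 = 7.5.
Site 2 values → pooled ranks: 23→5, 54→1, 46→2, 25→4
Rank sum = 5 + 1 + 2 + 4 = 12

12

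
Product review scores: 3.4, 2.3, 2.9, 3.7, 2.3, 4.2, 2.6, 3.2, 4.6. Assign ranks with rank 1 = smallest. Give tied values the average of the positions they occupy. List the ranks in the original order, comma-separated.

6, 1.5, 4, 7, 1.5, 8, 3, 5, 9

Sorted (ascending): 2.3, 2.3, 2.6, 2.9, 3.2, 3.4, 3.7, 4.2, 4.6
The 2 values of 2.3 occupy positions 1–2 → average rank (1+2)/2 = 1.5.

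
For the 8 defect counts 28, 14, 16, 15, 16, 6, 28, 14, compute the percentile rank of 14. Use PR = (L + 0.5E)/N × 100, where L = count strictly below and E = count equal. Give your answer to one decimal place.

25.0

N = 8.
Strictly below 14: 1. Equal to 14: 2.
PR = (1 + 0.5·2)/8 × 100 = 25.0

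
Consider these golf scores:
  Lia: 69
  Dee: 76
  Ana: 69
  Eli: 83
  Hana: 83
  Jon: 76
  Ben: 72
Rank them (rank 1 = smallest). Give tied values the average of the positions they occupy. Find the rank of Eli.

6.5

Sorted (ascending): 69, 69, 72, 76, 76, 83, 83
The 2 values of 69 occupy positions 1–2 → average rank (1+2)/2 = 1.5.
The 2 values of 76 occupy positions 4–5 → average rank (4+5)/2 = 4.5.
The 2 values of 83 occupy positions 6–7 → average rank (6+7)/2 = 6.5.
Eli has value 83 → rank 6.5.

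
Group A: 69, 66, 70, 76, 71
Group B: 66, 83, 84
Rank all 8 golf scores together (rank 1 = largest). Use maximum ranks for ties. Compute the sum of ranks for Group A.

Sorted (descending): 84, 83, 76, 71, 70, 69, 66, 66
The 2 values of 66 occupy positions 7–8 → each gets rank 8.
Group A values → pooled ranks: 69→6, 66→8, 70→5, 76→3, 71→4
Rank sum = 6 + 8 + 5 + 3 + 4 = 26

26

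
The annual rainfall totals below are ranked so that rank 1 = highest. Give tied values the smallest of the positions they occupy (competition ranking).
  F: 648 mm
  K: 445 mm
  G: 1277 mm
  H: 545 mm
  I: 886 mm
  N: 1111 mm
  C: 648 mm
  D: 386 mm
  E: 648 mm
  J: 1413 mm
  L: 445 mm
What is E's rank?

Sorted (descending): 1413, 1277, 1111, 886, 648, 648, 648, 545, 445, 445, 386
The 3 values of 648 occupy positions 5–7 → each gets rank 5.
The 2 values of 445 occupy positions 9–10 → each gets rank 9.
E has value 648 mm → rank 5.

5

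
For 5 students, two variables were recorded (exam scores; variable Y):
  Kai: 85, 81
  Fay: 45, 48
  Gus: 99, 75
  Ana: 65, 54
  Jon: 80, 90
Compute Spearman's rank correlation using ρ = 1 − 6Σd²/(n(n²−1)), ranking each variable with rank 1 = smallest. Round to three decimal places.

Ranks of variable 1: 4, 1, 5, 2, 3
Ranks of variable 2: 4, 1, 3, 2, 5
d = r₁ − r₂: 0, 0, 2, 0, -2
d²: 0, 0, 4, 0, 4; Σd² = 8
ρ = 1 − 6·8/(5·24) = 1 − 48/120 = 0.600

0.600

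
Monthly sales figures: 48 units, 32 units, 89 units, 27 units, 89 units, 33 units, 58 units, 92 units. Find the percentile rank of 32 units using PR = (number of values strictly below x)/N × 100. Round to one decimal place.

N = 8.
Strictly below 32: 1. Equal to 32: 1.
PR = 1/8 × 100 = 12.5

12.5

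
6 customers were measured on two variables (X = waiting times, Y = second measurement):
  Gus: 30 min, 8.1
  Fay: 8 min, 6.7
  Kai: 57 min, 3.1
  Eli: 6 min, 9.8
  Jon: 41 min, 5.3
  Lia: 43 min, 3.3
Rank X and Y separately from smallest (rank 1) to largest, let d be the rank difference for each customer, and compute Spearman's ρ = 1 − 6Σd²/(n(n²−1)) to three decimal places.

Ranks of variable 1: 3, 2, 6, 1, 4, 5
Ranks of variable 2: 5, 4, 1, 6, 3, 2
d = r₁ − r₂: -2, -2, 5, -5, 1, 3
d²: 4, 4, 25, 25, 1, 9; Σd² = 68
ρ = 1 − 6·68/(6·35) = 1 − 408/210 = -0.943

-0.943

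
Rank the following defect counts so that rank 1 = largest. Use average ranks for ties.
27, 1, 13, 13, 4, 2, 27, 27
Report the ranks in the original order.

Sorted (descending): 27, 27, 27, 13, 13, 4, 2, 1
The 3 values of 27 occupy positions 1–3 → average rank 2.
The 2 values of 13 occupy positions 4–5 → average rank (4+5)/2 = 4.5.

2, 8, 4.5, 4.5, 6, 7, 2, 2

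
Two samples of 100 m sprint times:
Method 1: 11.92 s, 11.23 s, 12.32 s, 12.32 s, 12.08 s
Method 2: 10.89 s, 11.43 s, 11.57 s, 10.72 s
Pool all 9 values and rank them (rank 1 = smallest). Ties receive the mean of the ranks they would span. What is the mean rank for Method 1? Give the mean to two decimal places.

Sorted (ascending): 10.72, 10.89, 11.23, 11.43, 11.57, 11.92, 12.08, 12.32, 12.32
The 2 values of 12.32 occupy positions 8–9 → average rank (8+9)/2 = 8.5.
Method 1 values → pooled ranks: 11.92→6, 11.23→3, 12.32→8.5, 12.32→8.5, 12.08→7
Mean rank = (6 + 3 + 8.5 + 8.5 + 7) / 5 = 6.60

6.60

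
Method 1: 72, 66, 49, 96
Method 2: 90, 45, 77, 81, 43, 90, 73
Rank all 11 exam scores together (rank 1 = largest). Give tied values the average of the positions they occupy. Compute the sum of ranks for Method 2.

Sorted (descending): 96, 90, 90, 81, 77, 73, 72, 66, 49, 45, 43
The 2 values of 90 occupy positions 2–3 → average rank (2+3)/2 = 2.5.
Method 2 values → pooled ranks: 90→2.5, 45→10, 77→5, 81→4, 43→11, 90→2.5, 73→6
Rank sum = 2.5 + 10 + 5 + 4 + 11 + 2.5 + 6 = 41

41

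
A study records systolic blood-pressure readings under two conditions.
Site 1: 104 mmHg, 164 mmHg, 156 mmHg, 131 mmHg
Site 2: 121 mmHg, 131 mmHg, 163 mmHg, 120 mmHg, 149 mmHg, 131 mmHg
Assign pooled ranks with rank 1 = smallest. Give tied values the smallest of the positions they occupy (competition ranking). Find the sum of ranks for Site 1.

Sorted (ascending): 104, 120, 121, 131, 131, 131, 149, 156, 163, 164
The 3 values of 131 occupy positions 4–6 → each gets rank 4.
Site 1 values → pooled ranks: 104→1, 164→10, 156→8, 131→4
Rank sum = 1 + 10 + 8 + 4 = 23

23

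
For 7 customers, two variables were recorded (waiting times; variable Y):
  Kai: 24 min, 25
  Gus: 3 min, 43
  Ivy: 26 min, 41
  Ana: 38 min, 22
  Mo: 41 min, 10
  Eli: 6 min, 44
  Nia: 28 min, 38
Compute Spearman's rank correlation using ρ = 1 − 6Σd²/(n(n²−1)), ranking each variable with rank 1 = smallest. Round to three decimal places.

Ranks of variable 1: 3, 1, 4, 6, 7, 2, 5
Ranks of variable 2: 3, 6, 5, 2, 1, 7, 4
d = r₁ − r₂: 0, -5, -1, 4, 6, -5, 1
d²: 0, 25, 1, 16, 36, 25, 1; Σd² = 104
ρ = 1 − 6·104/(7·48) = 1 − 624/336 = -0.857

-0.857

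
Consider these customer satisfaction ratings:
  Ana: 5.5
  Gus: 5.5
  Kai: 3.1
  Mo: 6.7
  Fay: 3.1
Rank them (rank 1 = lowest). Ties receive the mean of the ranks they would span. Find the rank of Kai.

Sorted (ascending): 3.1, 3.1, 5.5, 5.5, 6.7
The 2 values of 3.1 occupy positions 1–2 → average rank (1+2)/2 = 1.5.
The 2 values of 5.5 occupy positions 3–4 → average rank (3+4)/2 = 3.5.
Kai has value 3.1 → rank 1.5.

1.5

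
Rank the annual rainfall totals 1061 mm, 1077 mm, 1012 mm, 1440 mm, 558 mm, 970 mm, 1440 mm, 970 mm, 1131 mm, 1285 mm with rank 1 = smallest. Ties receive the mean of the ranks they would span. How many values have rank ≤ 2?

1

Sorted (ascending): 558, 970, 970, 1012, 1061, 1077, 1131, 1285, 1440, 1440
The 2 values of 970 occupy positions 2–3 → average rank (2+3)/2 = 2.5.
The 2 values of 1440 occupy positions 9–10 → average rank (9+10)/2 = 9.5.
Ranks ≤ 2: {1} → 1 value.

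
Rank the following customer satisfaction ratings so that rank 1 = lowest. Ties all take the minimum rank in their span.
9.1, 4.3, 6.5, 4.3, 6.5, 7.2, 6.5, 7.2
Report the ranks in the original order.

Sorted (ascending): 4.3, 4.3, 6.5, 6.5, 6.5, 7.2, 7.2, 9.1
The 2 values of 4.3 occupy positions 1–2 → each gets rank 1.
The 3 values of 6.5 occupy positions 3–5 → each gets rank 3.
The 2 values of 7.2 occupy positions 6–7 → each gets rank 6.

8, 1, 3, 1, 3, 6, 3, 6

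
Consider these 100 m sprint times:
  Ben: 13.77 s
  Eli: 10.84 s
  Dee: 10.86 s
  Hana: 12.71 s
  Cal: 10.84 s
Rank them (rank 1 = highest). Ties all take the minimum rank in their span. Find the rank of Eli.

4

Sorted (descending): 13.77, 12.71, 10.86, 10.84, 10.84
The 2 values of 10.84 occupy positions 4–5 → each gets rank 4.
Eli has value 10.84 s → rank 4.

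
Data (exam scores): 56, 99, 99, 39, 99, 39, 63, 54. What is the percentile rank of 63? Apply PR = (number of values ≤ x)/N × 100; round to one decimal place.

62.5

N = 8.
Strictly below 63: 4. Equal to 63: 1.
PR = 5/8 × 100 = 62.5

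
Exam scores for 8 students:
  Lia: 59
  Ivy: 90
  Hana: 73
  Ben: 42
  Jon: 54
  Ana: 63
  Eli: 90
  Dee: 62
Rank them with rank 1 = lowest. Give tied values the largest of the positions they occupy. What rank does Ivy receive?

Sorted (ascending): 42, 54, 59, 62, 63, 73, 90, 90
The 2 values of 90 occupy positions 7–8 → each gets rank 8.
Ivy has value 90 → rank 8.

8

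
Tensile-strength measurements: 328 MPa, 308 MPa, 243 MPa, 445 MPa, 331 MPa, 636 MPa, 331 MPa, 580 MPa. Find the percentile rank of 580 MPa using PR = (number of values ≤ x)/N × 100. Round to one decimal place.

87.5

N = 8.
Strictly below 580: 6. Equal to 580: 1.
PR = 7/8 × 100 = 87.5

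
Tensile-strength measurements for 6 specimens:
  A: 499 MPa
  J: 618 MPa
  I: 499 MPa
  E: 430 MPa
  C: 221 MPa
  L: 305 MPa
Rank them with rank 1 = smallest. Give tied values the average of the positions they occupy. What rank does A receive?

Sorted (ascending): 221, 305, 430, 499, 499, 618
The 2 values of 499 occupy positions 4–5 → average rank (4+5)/2 = 4.5.
A has value 499 MPa → rank 4.5.

4.5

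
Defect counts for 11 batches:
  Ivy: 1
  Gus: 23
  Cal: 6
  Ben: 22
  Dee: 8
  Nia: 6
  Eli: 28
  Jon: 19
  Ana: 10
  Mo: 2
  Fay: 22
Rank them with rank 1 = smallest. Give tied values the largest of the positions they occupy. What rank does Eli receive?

Sorted (ascending): 1, 2, 6, 6, 8, 10, 19, 22, 22, 23, 28
The 2 values of 6 occupy positions 3–4 → each gets rank 4.
The 2 values of 22 occupy positions 8–9 → each gets rank 9.
Eli has value 28 → rank 11.

11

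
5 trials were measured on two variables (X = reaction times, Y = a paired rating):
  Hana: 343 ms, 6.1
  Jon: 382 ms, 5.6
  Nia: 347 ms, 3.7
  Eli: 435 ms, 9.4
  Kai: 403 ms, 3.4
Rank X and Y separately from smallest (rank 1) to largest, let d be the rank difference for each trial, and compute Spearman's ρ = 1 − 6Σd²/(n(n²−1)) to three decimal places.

0.100

Ranks of variable 1: 1, 3, 2, 5, 4
Ranks of variable 2: 4, 3, 2, 5, 1
d = r₁ − r₂: -3, 0, 0, 0, 3
d²: 9, 0, 0, 0, 9; Σd² = 18
ρ = 1 − 6·18/(5·24) = 1 − 108/120 = 0.100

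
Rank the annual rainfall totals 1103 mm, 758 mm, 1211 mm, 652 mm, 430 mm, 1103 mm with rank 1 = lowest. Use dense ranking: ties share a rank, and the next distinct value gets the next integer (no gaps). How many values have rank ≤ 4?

Sorted (ascending): 430, 652, 758, 1103, 1103, 1211
The 2 values of 1103 share dense rank 4.
Remaining distinct values take the next consecutive integers.
Ranks ≤ 4: {1, 2, 3, 4, 4} → 5 values.

5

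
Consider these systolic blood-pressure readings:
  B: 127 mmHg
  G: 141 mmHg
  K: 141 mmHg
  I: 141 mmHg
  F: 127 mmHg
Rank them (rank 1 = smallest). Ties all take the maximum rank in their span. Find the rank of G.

5

Sorted (ascending): 127, 127, 141, 141, 141
The 2 values of 127 occupy positions 1–2 → each gets rank 2.
The 3 values of 141 occupy positions 3–5 → each gets rank 5.
G has value 141 mmHg → rank 5.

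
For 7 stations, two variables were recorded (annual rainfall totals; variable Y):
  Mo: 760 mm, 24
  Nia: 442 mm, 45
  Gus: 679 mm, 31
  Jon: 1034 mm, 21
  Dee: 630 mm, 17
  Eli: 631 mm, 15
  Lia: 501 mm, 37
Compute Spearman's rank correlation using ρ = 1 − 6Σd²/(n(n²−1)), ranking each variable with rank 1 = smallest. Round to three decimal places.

Ranks of variable 1: 6, 1, 5, 7, 3, 4, 2
Ranks of variable 2: 4, 7, 5, 3, 2, 1, 6
d = r₁ − r₂: 2, -6, 0, 4, 1, 3, -4
d²: 4, 36, 0, 16, 1, 9, 16; Σd² = 82
ρ = 1 − 6·82/(7·48) = 1 − 492/336 = -0.464

-0.464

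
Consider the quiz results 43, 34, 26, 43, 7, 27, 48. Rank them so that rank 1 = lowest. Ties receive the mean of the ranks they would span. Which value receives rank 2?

26

Sorted (ascending): 7, 26, 27, 34, 43, 43, 48
The 2 values of 43 occupy positions 5–6 → average rank (5+6)/2 = 5.5.
Rank 2 → value 26.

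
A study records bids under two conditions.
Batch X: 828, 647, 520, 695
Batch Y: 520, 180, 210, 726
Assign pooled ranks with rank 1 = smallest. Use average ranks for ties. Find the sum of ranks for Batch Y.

13.5

Sorted (ascending): 180, 210, 520, 520, 647, 695, 726, 828
The 2 values of 520 occupy positions 3–4 → average rank (3+4)/2 = 3.5.
Batch Y values → pooled ranks: 520→3.5, 180→1, 210→2, 726→7
Rank sum = 3.5 + 1 + 2 + 7 = 13.5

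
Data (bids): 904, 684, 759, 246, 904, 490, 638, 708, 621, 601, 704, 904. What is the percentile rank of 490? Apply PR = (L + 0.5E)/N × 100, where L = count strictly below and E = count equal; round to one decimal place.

N = 12.
Strictly below 490: 1. Equal to 490: 1.
PR = (1 + 0.5·1)/12 × 100 = 12.5

12.5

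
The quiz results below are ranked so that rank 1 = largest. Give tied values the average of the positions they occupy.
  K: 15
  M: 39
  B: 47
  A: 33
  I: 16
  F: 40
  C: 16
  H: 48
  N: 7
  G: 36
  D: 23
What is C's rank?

8.5

Sorted (descending): 48, 47, 40, 39, 36, 33, 23, 16, 16, 15, 7
The 2 values of 16 occupy positions 8–9 → average rank (8+9)/2 = 8.5.
C has value 16 → rank 8.5.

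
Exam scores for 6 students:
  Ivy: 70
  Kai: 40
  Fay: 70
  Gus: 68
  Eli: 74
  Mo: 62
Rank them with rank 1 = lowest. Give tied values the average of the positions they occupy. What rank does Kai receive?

Sorted (ascending): 40, 62, 68, 70, 70, 74
The 2 values of 70 occupy positions 4–5 → average rank (4+5)/2 = 4.5.
Kai has value 40 → rank 1.

1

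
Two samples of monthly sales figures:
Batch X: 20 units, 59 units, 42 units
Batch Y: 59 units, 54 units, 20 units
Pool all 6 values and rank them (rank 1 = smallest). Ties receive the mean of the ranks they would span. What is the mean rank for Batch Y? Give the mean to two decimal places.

Sorted (ascending): 20, 20, 42, 54, 59, 59
The 2 values of 20 occupy positions 1–2 → average rank (1+2)/2 = 1.5.
The 2 values of 59 occupy positions 5–6 → average rank (5+6)/2 = 5.5.
Batch Y values → pooled ranks: 59→5.5, 54→4, 20→1.5
Mean rank = (5.5 + 4 + 1.5) / 3 = 3.67

3.67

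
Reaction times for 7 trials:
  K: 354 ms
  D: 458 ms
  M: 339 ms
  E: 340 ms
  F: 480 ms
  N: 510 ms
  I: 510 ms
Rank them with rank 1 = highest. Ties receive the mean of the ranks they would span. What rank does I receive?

1.5

Sorted (descending): 510, 510, 480, 458, 354, 340, 339
The 2 values of 510 occupy positions 1–2 → average rank (1+2)/2 = 1.5.
I has value 510 ms → rank 1.5.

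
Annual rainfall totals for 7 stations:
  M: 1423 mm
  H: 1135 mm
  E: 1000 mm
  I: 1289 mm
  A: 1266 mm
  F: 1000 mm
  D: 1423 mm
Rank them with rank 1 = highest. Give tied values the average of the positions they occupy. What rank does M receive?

Sorted (descending): 1423, 1423, 1289, 1266, 1135, 1000, 1000
The 2 values of 1423 occupy positions 1–2 → average rank (1+2)/2 = 1.5.
The 2 values of 1000 occupy positions 6–7 → average rank (6+7)/2 = 6.5.
M has value 1423 mm → rank 1.5.

1.5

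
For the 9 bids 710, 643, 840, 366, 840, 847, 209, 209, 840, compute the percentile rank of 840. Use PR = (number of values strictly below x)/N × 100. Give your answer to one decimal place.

55.6

N = 9.
Strictly below 840: 5. Equal to 840: 3.
PR = 5/9 × 100 = 55.6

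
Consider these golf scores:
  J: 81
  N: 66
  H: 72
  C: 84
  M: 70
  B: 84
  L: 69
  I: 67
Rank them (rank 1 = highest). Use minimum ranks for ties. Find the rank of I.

Sorted (descending): 84, 84, 81, 72, 70, 69, 67, 66
The 2 values of 84 occupy positions 1–2 → each gets rank 1.
I has value 67 → rank 7.

7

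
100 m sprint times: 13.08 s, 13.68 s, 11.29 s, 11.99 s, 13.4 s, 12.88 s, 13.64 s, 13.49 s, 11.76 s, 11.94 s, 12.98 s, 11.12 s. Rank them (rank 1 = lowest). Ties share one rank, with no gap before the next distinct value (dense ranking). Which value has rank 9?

13.4

Sorted (ascending): 11.12, 11.29, 11.76, 11.94, 11.99, 12.88, 12.98, 13.08, 13.4, 13.49, 13.64, 13.68
No ties — each value takes its position as its rank.
Rank 9 → value 13.4.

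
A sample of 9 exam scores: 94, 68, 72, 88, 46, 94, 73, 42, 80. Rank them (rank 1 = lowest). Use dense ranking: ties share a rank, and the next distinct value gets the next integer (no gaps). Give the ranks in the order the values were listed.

8, 3, 4, 7, 2, 8, 5, 1, 6

Sorted (ascending): 42, 46, 68, 72, 73, 80, 88, 94, 94
The 2 values of 94 share dense rank 8.
Remaining distinct values take the next consecutive integers.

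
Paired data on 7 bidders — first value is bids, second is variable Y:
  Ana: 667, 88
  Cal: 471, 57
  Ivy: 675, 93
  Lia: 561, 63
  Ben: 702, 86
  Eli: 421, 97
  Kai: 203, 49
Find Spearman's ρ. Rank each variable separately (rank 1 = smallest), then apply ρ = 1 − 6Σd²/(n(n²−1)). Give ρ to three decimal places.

0.357

Ranks of variable 1: 5, 3, 6, 4, 7, 2, 1
Ranks of variable 2: 5, 2, 6, 3, 4, 7, 1
d = r₁ − r₂: 0, 1, 0, 1, 3, -5, 0
d²: 0, 1, 0, 1, 9, 25, 0; Σd² = 36
ρ = 1 − 6·36/(7·48) = 1 − 216/336 = 0.357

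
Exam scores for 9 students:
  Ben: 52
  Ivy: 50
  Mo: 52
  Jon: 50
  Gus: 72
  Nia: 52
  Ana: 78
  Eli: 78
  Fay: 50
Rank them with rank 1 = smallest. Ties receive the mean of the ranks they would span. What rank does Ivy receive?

Sorted (ascending): 50, 50, 50, 52, 52, 52, 72, 78, 78
The 3 values of 50 occupy positions 1–3 → average rank 2.
The 3 values of 52 occupy positions 4–6 → average rank 5.
The 2 values of 78 occupy positions 8–9 → average rank (8+9)/2 = 8.5.
Ivy has value 50 → rank 2.

2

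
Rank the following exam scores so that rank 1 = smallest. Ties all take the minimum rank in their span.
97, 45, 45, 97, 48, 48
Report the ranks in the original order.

Sorted (ascending): 45, 45, 48, 48, 97, 97
The 2 values of 45 occupy positions 1–2 → each gets rank 1.
The 2 values of 48 occupy positions 3–4 → each gets rank 3.
The 2 values of 97 occupy positions 5–6 → each gets rank 5.

5, 1, 1, 5, 3, 3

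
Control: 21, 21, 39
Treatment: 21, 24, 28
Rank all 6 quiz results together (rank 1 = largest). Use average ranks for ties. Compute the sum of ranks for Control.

11

Sorted (descending): 39, 28, 24, 21, 21, 21
The 3 values of 21 occupy positions 4–6 → average rank 5.
Control values → pooled ranks: 21→5, 21→5, 39→1
Rank sum = 5 + 5 + 1 = 11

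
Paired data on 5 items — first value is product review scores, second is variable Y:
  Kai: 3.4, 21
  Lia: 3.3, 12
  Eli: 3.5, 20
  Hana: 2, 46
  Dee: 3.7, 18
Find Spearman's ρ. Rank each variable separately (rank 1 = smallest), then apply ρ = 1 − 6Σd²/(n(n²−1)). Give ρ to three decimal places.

Ranks of variable 1: 3, 2, 4, 1, 5
Ranks of variable 2: 4, 1, 3, 5, 2
d = r₁ − r₂: -1, 1, 1, -4, 3
d²: 1, 1, 1, 16, 9; Σd² = 28
ρ = 1 − 6·28/(5·24) = 1 − 168/120 = -0.400

-0.400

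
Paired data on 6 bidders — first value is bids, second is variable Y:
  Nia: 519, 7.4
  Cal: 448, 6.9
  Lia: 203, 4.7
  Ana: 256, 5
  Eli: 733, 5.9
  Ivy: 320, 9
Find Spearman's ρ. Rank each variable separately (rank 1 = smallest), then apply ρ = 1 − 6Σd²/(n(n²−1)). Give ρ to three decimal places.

Ranks of variable 1: 5, 4, 1, 2, 6, 3
Ranks of variable 2: 5, 4, 1, 2, 3, 6
d = r₁ − r₂: 0, 0, 0, 0, 3, -3
d²: 0, 0, 0, 0, 9, 9; Σd² = 18
ρ = 1 − 6·18/(6·35) = 1 − 108/210 = 0.486

0.486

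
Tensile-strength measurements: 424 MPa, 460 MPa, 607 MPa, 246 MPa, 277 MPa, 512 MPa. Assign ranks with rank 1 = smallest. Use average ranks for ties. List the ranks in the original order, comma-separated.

Sorted (ascending): 246, 277, 424, 460, 512, 607
No ties — each value takes its position as its rank.

3, 4, 6, 1, 2, 5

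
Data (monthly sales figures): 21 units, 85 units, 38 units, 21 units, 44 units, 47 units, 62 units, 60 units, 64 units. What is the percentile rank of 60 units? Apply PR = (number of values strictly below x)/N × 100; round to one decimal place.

55.6

N = 9.
Strictly below 60: 5. Equal to 60: 1.
PR = 5/9 × 100 = 55.6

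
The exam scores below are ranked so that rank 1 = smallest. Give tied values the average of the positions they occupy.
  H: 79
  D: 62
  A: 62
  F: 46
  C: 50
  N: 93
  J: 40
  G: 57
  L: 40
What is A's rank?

6.5

Sorted (ascending): 40, 40, 46, 50, 57, 62, 62, 79, 93
The 2 values of 40 occupy positions 1–2 → average rank (1+2)/2 = 1.5.
The 2 values of 62 occupy positions 6–7 → average rank (6+7)/2 = 6.5.
A has value 62 → rank 6.5.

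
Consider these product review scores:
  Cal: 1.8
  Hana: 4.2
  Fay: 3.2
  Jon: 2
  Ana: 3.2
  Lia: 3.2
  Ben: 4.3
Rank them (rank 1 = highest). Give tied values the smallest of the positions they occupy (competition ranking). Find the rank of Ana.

3

Sorted (descending): 4.3, 4.2, 3.2, 3.2, 3.2, 2, 1.8
The 3 values of 3.2 occupy positions 3–5 → each gets rank 3.
Ana has value 3.2 → rank 3.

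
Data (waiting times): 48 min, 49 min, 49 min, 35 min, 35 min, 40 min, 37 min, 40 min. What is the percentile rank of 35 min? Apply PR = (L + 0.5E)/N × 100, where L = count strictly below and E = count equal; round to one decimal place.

N = 8.
Strictly below 35: 0. Equal to 35: 2.
PR = (0 + 0.5·2)/8 × 100 = 12.5

12.5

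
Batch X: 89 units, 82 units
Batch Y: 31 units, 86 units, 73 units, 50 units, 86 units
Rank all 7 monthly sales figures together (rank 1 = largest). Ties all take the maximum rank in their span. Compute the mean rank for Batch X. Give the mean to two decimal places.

2.50

Sorted (descending): 89, 86, 86, 82, 73, 50, 31
The 2 values of 86 occupy positions 2–3 → each gets rank 3.
Batch X values → pooled ranks: 89→1, 82→4
Mean rank = (1 + 4) / 2 = 2.50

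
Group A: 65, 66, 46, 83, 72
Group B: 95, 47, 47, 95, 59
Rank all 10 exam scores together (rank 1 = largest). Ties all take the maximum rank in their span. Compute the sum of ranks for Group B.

Sorted (descending): 95, 95, 83, 72, 66, 65, 59, 47, 47, 46
The 2 values of 95 occupy positions 1–2 → each gets rank 2.
The 2 values of 47 occupy positions 8–9 → each gets rank 9.
Group B values → pooled ranks: 95→2, 47→9, 47→9, 95→2, 59→7
Rank sum = 2 + 9 + 9 + 2 + 7 = 29

29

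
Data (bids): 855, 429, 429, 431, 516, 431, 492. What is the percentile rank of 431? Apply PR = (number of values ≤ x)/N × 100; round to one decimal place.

57.1

N = 7.
Strictly below 431: 2. Equal to 431: 2.
PR = 4/7 × 100 = 57.1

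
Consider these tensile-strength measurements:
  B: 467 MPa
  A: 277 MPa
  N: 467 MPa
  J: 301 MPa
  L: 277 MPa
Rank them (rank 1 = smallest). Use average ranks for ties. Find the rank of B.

Sorted (ascending): 277, 277, 301, 467, 467
The 2 values of 277 occupy positions 1–2 → average rank (1+2)/2 = 1.5.
The 2 values of 467 occupy positions 4–5 → average rank (4+5)/2 = 4.5.
B has value 467 MPa → rank 4.5.

4.5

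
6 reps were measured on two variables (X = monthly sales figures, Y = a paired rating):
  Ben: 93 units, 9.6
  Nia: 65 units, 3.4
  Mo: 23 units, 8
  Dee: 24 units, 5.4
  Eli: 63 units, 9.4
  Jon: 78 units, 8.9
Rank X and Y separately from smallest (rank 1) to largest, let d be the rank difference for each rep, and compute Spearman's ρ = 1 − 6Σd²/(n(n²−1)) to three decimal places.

Ranks of variable 1: 6, 4, 1, 2, 3, 5
Ranks of variable 2: 6, 1, 3, 2, 5, 4
d = r₁ − r₂: 0, 3, -2, 0, -2, 1
d²: 0, 9, 4, 0, 4, 1; Σd² = 18
ρ = 1 − 6·18/(6·35) = 1 − 108/210 = 0.486

0.486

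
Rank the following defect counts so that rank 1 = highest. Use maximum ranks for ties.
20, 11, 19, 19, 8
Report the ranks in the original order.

1, 4, 3, 3, 5

Sorted (descending): 20, 19, 19, 11, 8
The 2 values of 19 occupy positions 2–3 → each gets rank 3.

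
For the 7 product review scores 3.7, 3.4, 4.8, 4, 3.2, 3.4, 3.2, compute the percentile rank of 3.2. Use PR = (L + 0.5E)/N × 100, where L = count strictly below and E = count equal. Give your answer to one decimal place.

14.3

N = 7.
Strictly below 3.2: 0. Equal to 3.2: 2.
PR = (0 + 0.5·2)/7 × 100 = 14.3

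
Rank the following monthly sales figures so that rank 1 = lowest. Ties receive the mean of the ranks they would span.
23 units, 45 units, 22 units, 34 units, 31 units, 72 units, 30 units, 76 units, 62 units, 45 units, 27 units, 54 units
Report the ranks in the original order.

Sorted (ascending): 22, 23, 27, 30, 31, 34, 45, 45, 54, 62, 72, 76
The 2 values of 45 occupy positions 7–8 → average rank (7+8)/2 = 7.5.

2, 7.5, 1, 6, 5, 11, 4, 12, 10, 7.5, 3, 9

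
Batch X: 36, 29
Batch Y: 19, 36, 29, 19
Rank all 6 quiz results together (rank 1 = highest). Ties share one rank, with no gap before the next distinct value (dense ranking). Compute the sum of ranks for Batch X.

3

Sorted (descending): 36, 36, 29, 29, 19, 19
The 2 values of 36 share dense rank 1.
The 2 values of 29 share dense rank 2.
The 2 values of 19 share dense rank 3.
Batch X values → pooled ranks: 36→1, 29→2
Rank sum = 1 + 2 = 3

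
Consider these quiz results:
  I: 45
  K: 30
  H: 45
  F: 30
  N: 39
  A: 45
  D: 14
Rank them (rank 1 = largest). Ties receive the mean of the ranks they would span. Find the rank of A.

2

Sorted (descending): 45, 45, 45, 39, 30, 30, 14
The 3 values of 45 occupy positions 1–3 → average rank 2.
The 2 values of 30 occupy positions 5–6 → average rank (5+6)/2 = 5.5.
A has value 45 → rank 2.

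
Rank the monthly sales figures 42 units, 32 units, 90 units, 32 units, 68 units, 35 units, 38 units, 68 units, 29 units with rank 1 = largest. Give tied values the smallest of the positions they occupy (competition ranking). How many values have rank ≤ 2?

3

Sorted (descending): 90, 68, 68, 42, 38, 35, 32, 32, 29
The 2 values of 68 occupy positions 2–3 → each gets rank 2.
The 2 values of 32 occupy positions 7–8 → each gets rank 7.
Ranks ≤ 2: {1, 2, 2} → 3 values.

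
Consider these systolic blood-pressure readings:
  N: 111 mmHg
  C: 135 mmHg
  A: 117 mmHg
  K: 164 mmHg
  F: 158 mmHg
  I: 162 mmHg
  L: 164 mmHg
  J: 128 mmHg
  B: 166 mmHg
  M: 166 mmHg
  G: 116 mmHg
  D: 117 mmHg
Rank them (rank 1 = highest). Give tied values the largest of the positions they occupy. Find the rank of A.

Sorted (descending): 166, 166, 164, 164, 162, 158, 135, 128, 117, 117, 116, 111
The 2 values of 166 occupy positions 1–2 → each gets rank 2.
The 2 values of 164 occupy positions 3–4 → each gets rank 4.
The 2 values of 117 occupy positions 9–10 → each gets rank 10.
A has value 117 mmHg → rank 10.

10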